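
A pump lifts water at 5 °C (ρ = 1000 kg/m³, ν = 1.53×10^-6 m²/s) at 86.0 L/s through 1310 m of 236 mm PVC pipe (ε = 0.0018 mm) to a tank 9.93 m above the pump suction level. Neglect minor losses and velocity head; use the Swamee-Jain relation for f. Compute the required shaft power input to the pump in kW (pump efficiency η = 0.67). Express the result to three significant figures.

P_shaft ≈ 32.4 kW

V = 4Q/(πD²) = 1.966 m/s; Re = 3.03×10^5; ε/D = 7.63×10^-6; f = 0.01444
h_f = f(L/D)V²/2g = 15.79 m
Total head H = z + h_f = 9.93 + 15.79 = 25.72 m
P_hyd = ρgQH = 1000·9.81·0.0860·25.72 = 21.70 kW
P_shaft = P_hyd/η = 21.70/0.67 = 32.38 kW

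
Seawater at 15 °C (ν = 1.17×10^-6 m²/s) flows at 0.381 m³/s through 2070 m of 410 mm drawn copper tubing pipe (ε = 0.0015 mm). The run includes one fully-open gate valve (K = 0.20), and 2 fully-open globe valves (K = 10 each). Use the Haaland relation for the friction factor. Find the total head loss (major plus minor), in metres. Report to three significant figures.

H_L ≈ 33.5 m

V = 4Q/(πD²) = 2.886 m/s; V²/2g = 0.4245 m
Re = 1.01×10^6, ε/D = 3.66×10^-6 → f = 0.01163 (Haaland)
Major: h_f = f(L/D)·V²/2g = 0.01163·5049·0.4245 = 24.91 m
Minor: ΣK = 20.2; h_m = ΣK·V²/2g = 8.574 m
Total H_L = 24.91 + 8.574 = 33.49 m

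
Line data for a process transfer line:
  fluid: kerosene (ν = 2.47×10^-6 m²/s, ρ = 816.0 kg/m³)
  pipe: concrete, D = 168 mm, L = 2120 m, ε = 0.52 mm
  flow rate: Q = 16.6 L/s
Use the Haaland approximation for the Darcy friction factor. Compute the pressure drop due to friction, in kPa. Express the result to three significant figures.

Δp ≈ 82.6 kPa

V = 4Q/(πD²) = 4·0.0166/(π·0.168²) = 0.7489 m/s
Re = VD/ν = 0.7489·0.168/2.47×10^-6 = 5.09×10^4 → turbulent
ε/D = 0.52/168 = 0.00310
Haaland: f = 0.02861
h_f = f(L/D)V²/(2g) = 0.02861·(2120/0.168)·0.7489²/(2·9.81) = 10.32 m
Δp = ρg·h_f = 816.0·9.81·10.32 = 82.59 kPa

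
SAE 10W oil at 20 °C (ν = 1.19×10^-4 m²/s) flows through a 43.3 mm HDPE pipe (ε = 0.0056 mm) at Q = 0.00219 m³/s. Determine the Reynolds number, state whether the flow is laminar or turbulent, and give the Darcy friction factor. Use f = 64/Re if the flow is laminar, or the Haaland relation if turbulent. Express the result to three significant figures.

Re ≈ 541; laminar; f = 64/Re ≈ 0.118

V = 4Q/(πD²) = 1.487 m/s
Re = VD/ν = 1.487·0.0433/1.19×10^-4 = 541
Re < 2300 → laminar → f = 64/Re = 0.1183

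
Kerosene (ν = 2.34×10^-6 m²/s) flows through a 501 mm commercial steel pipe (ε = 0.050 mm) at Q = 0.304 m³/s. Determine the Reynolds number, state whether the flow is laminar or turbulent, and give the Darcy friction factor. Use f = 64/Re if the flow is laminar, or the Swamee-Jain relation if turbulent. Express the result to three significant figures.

V = 4Q/(πD²) = 1.542 m/s
Re = VD/ν = 1.542·0.501/2.34×10^-6 = 3.30×10^5
Re > 4000 → turbulent; ε/D = 9.98×10^-5
Swamee-Jain: f = 0.01523

Re ≈ 3.30×10^5; turbulent; f ≈ 0.0152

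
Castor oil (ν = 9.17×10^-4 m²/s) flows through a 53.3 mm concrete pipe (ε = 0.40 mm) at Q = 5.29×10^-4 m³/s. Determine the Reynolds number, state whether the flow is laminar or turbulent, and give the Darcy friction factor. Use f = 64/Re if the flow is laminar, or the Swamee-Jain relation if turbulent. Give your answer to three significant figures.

Re ≈ 13.8; laminar; f = 64/Re ≈ 4.64

V = 4Q/(πD²) = 0.2371 m/s
Re = VD/ν = 0.2371·0.0533/9.17×10^-4 = 13.8
Re < 2300 → laminar → f = 64/Re = 4.644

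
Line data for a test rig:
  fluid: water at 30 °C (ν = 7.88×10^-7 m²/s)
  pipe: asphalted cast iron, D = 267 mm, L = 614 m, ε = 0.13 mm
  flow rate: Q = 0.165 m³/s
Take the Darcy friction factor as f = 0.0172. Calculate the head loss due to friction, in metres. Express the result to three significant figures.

V = 4Q/(πD²) = 4·0.165/(π·0.267²) = 2.947 m/s
h_f = f(L/D)V²/(2g) = 0.01720·(614/0.267)·2.947²/(2·9.81) = 17.51 m

h_f ≈ 17.5 m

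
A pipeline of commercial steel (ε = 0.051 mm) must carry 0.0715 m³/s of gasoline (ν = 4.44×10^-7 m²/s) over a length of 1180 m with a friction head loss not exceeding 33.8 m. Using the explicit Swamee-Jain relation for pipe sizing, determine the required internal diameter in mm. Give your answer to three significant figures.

D ≈ 190 mm

Swamee-Jain (Type III): D = 0.66·[ε^1.25·(LQ²/(gh_f))^4.75 + ν·Q^9.4·(L/(gh_f))^5.2]^0.04
LQ²/(gh_f) = 0.01819; L/(gh_f) = 3.559
Term 1 = ε^1.25·(…)^4.75 = 2.34×10^-14; Term 2 = ν·Q^9.4·(…)^5.2 = 5.55×10^-15
D = 0.66·(2.34×10^-14 + 5.55×10^-15)^0.04 = 0.1897 m = 190 mm
Check: V = 2.53 m/s, Re = 1.08×10^6, f = 0.01542, h_f = 31.3 m ≈ 33.8 m ✓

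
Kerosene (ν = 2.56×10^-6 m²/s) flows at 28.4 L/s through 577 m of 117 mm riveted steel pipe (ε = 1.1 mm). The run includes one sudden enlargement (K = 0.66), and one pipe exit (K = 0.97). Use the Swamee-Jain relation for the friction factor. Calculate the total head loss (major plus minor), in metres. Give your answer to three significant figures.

V = 4Q/(πD²) = 2.642 m/s; V²/2g = 0.3556 m
Re = 1.21×10^5, ε/D = 0.00940 → f = 0.03786 (Swamee-Jain)
Major: h_f = f(L/D)·V²/2g = 0.03786·4932·0.3556 = 66.41 m
Minor: ΣK = 1.63; h_m = ΣK·V²/2g = 0.5797 m
Total H_L = 66.41 + 0.5797 = 66.99 m

H_L ≈ 67.0 m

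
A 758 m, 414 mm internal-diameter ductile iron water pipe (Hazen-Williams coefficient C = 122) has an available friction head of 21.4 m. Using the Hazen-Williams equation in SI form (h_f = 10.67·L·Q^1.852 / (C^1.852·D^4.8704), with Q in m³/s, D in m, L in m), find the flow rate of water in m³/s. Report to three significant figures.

Q ≈ 0.487 m³/s

Rearranging: Q = [h_f·C^1.852·D^4.8704 / (10.67·L)]^(1/1.852)
Q = [21.4·122^1.852·0.414^4.8704 / (10.67·758)]^0.540 = 0.4869 m³/s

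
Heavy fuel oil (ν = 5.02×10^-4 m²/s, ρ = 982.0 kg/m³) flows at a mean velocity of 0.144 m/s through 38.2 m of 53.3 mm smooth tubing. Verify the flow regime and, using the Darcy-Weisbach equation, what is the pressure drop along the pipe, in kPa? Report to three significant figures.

Δp ≈ 30.5 kPa

Re = VD/ν = 0.144·0.05330/5.02×10^-4 = 15.3 → laminar (Re < 2300)
f = 64/Re = 4.186
h_f = f(L/D)V²/(2g) = 4.186·(38.2/0.05330)·0.144²/(2·9.81) = 3.171 m
Δp = ρg·h_f = 982.0·9.81·3.171 = 30.54 kPa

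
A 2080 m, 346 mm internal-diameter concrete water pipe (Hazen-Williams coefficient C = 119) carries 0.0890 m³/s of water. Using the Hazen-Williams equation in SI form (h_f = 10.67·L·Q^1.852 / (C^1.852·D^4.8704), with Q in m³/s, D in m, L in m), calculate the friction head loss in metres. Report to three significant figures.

h_f ≈ 6.33 m

h_f = 10.67·2080·0.0890^1.852 / (119^1.852·0.346^4.8704) = 6.331 m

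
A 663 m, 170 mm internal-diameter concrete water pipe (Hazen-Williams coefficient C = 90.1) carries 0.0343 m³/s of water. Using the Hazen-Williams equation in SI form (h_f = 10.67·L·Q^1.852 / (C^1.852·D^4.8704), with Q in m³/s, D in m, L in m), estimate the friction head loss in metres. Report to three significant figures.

h_f = 10.67·663·0.0343^1.852 / (90.1^1.852·0.170^4.8704) = 18.40 m

h_f ≈ 18.4 m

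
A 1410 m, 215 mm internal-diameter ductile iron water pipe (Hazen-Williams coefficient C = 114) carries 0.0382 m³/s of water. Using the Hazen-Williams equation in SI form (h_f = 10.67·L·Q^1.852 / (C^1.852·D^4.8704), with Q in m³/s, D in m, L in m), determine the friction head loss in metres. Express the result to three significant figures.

h_f = 10.67·1410·0.0382^1.852 / (114^1.852·0.215^4.8704) = 9.846 m

h_f ≈ 9.85 m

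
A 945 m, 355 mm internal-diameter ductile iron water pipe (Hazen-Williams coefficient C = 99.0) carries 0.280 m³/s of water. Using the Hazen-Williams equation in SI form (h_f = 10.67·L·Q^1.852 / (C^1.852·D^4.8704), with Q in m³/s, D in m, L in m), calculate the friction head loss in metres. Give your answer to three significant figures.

h_f ≈ 29.8 m

h_f = 10.67·945·0.280^1.852 / (99.0^1.852·0.355^4.8704) = 29.81 m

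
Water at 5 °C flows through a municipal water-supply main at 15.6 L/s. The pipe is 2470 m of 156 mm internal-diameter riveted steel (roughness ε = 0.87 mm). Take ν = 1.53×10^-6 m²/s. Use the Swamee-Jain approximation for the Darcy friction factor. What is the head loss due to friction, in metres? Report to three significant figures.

V = 4Q/(πD²) = 4·0.0156/(π·0.156²) = 0.8162 m/s
Re = VD/ν = 0.8162·0.156/1.53×10^-6 = 8.32×10^4 → turbulent
ε/D = 0.87/156 = 0.00558
Swamee-Jain: f = 0.03272
h_f = f(L/D)V²/(2g) = 0.03272·(2470/0.156)·0.8162²/(2·9.81) = 17.59 m

h_f ≈ 17.6 m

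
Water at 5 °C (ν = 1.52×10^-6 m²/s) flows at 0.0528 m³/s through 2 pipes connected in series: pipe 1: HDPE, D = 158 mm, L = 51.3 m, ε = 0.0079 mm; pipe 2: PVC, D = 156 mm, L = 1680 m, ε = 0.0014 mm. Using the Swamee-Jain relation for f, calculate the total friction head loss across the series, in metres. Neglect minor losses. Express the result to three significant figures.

Pipe 1: V = 2.693 m/s, Re = 2.80×10^5, ε/D = 5.00×10^-5, f = 0.01510, h_1 = f(L/D)V²/2g = 1.812 m
Pipe 2: V = 2.762 m/s, Re = 2.84×10^5, ε/D = 8.97×10^-6, f = 0.01463, h_2 = f(L/D)V²/2g = 61.28 m
Series → Q common, losses add: H = Σh = 63.09 m

H ≈ 63.1 m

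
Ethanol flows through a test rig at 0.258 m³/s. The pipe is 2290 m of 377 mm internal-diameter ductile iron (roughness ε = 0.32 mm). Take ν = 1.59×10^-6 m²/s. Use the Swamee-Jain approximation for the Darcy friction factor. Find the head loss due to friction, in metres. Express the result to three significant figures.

h_f ≈ 32.4 m

V = 4Q/(πD²) = 4·0.258/(π·0.377²) = 2.311 m/s
Re = VD/ν = 2.311·0.377/1.59×10^-6 = 5.48×10^5 → turbulent
ε/D = 0.32/377 = 8.49×10^-4
Swamee-Jain: f = 0.01961
h_f = f(L/D)V²/(2g) = 0.01961·(2290/0.377)·2.311²/(2·9.81) = 32.43 m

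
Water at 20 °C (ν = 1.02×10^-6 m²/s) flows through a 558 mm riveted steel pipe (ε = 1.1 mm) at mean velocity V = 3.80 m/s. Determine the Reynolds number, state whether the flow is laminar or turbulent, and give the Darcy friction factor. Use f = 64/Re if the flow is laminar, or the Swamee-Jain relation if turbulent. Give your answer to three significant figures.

Re = VD/ν = 3.800·0.558/1.02×10^-6 = 2.08×10^6
Re > 4000 → turbulent; ε/D = 0.00197
Swamee-Jain: f = 0.02347

Re ≈ 2.08×10^6; turbulent; f ≈ 0.0235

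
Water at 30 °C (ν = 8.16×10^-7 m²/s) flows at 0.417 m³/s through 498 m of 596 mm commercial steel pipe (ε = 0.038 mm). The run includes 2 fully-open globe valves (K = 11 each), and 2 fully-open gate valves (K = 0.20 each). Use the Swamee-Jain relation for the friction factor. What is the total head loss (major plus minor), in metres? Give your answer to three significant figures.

H_L ≈ 3.77 m

V = 4Q/(πD²) = 1.495 m/s; V²/2g = 0.1139 m
Re = 1.09×10^6, ε/D = 6.38×10^-5 → f = 0.01282 (Swamee-Jain)
Major: h_f = f(L/D)·V²/2g = 0.01282·835.6·0.1139 = 1.220 m
Minor: ΣK = 22.4; h_m = ΣK·V²/2g = 2.551 m
Total H_L = 1.220 + 2.551 = 3.770 m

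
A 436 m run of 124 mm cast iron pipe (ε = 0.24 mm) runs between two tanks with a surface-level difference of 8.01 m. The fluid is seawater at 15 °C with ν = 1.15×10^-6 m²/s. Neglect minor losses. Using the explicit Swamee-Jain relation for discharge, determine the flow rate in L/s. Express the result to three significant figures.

Q ≈ 16.3 L/s

Swamee-Jain (Type II): Q = -0.965·√(gD⁵h_f/L)·ln[ε/(3.7D) + √(3.17ν²L/(gD³h_f))]
√(gD⁵h_f/L) = √(9.81·0.124⁵·8.01/436) = 0.002299
ε/(3.7D) = 5.23×10^-4; √(3.17ν²L/(gD³h_f)) = 1.10×10^-4
Q = -0.965·0.002299·ln(6.336×10^-4) = 0.01633 m³/s
Check: V = 1.35 m/s, Re = 1.46×10^5, f = 0.02464, h_f = 8.08 m ≈ 8.01 m ✓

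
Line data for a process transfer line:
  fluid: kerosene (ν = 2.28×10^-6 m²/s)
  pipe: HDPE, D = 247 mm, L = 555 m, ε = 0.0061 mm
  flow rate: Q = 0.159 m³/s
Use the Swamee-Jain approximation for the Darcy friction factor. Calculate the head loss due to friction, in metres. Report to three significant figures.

h_f ≈ 17.9 m

V = 4Q/(πD²) = 4·0.159/(π·0.247²) = 3.318 m/s
Re = VD/ν = 3.318·0.247/2.28×10^-6 = 3.59×10^5 → turbulent
ε/D = 0.0061/247 = 2.47×10^-5
Swamee-Jain: f = 0.01422
h_f = f(L/D)V²/(2g) = 0.01422·(555/0.247)·3.318²/(2·9.81) = 17.93 m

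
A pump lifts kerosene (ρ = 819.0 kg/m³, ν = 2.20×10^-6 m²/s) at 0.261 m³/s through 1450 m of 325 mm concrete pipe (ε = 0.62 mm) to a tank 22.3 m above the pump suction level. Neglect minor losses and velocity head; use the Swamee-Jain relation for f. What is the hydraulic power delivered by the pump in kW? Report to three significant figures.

V = 4Q/(πD²) = 3.146 m/s; Re = 4.65×10^5; ε/D = 0.00191; f = 0.02366
h_f = f(L/D)V²/2g = 53.24 m
Total head H = z + h_f = 22.3 + 53.24 = 75.54 m
P_hyd = ρgQH = 819.0·9.81·0.261·75.54 = 158.4 kW

P_hyd ≈ 158 kW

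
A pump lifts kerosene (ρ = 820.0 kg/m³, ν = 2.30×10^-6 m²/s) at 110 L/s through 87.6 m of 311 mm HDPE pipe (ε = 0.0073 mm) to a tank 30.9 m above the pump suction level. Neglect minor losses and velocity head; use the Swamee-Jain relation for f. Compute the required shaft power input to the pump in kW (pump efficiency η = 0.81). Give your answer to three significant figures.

P_shaft ≈ 34.3 kW

V = 4Q/(πD²) = 1.448 m/s; Re = 1.96×10^5; ε/D = 2.35×10^-5; f = 0.01581
h_f = f(L/D)V²/2g = 0.4759 m
Total head H = z + h_f = 30.9 + 0.4759 = 31.38 m
P_hyd = ρgQH = 820.0·9.81·0.110·31.38 = 27.76 kW
P_shaft = P_hyd/η = 27.76/0.81 = 34.28 kW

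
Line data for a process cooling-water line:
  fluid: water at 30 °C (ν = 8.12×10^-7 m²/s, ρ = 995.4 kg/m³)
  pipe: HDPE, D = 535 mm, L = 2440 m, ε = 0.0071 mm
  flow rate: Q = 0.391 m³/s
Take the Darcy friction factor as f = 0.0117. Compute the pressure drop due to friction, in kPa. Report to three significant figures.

V = 4Q/(πD²) = 4·0.391/(π·0.535²) = 1.739 m/s
h_f = f(L/D)V²/(2g) = 0.01170·(2440/0.535)·1.739²/(2·9.81) = 8.228 m
Δp = ρg·h_f = 995.4·9.81·8.228 = 80.34 kPa

Δp ≈ 80.3 kPa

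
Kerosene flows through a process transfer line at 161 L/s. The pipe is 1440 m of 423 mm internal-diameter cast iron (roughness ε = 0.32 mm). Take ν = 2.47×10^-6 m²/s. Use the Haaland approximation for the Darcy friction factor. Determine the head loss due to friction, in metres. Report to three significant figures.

V = 4Q/(πD²) = 4·0.161/(π·0.423²) = 1.146 m/s
Re = VD/ν = 1.146·0.423/2.47×10^-6 = 1.96×10^5 → turbulent
ε/D = 0.32/423 = 7.57×10^-4
Haaland: f = 0.01991
h_f = f(L/D)V²/(2g) = 0.01991·(1440/0.423)·1.146²/(2·9.81) = 4.534 m

h_f ≈ 4.53 m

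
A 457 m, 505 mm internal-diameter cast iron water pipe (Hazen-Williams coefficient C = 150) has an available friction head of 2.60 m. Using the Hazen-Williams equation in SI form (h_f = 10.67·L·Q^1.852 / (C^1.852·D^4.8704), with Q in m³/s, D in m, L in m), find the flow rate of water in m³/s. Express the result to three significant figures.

Rearranging: Q = [h_f·C^1.852·D^4.8704 / (10.67·L)]^(1/1.852)
Q = [2.60·150^1.852·0.505^4.8704 / (10.67·457)]^0.540 = 0.4251 m³/s

Q ≈ 0.425 m³/s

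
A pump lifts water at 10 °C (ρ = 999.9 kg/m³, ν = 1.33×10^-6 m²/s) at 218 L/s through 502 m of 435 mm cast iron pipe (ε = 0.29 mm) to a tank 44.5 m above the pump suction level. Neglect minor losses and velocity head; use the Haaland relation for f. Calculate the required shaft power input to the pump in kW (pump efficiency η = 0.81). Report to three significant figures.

P_shaft ≈ 124 kW

V = 4Q/(πD²) = 1.467 m/s; Re = 4.80×10^5; ε/D = 6.67×10^-4; f = 0.01859
h_f = f(L/D)V²/2g = 2.353 m
Total head H = z + h_f = 44.5 + 2.353 = 46.85 m
P_hyd = ρgQH = 999.9·9.81·0.218·46.85 = 100.2 kW
P_shaft = P_hyd/η = 100.2/0.81 = 123.7 kW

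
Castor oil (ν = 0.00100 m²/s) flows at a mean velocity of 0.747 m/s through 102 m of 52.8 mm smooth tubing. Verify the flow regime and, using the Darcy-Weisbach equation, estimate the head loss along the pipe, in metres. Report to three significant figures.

Re = VD/ν = 0.747·0.05280/0.00100 = 39.4 → laminar (Re < 2300)
f = 64/Re = 1.623
h_f = f(L/D)V²/(2g) = 1.623·(102/0.05280)·0.747²/(2·9.81) = 89.15 m

h_f ≈ 89.2 m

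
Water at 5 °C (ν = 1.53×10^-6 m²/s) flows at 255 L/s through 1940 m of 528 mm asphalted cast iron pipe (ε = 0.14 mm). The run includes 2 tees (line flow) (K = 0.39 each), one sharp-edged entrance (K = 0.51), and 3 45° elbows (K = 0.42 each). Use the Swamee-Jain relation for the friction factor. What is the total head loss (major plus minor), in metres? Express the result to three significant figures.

H_L ≈ 4.33 m

V = 4Q/(πD²) = 1.165 m/s; V²/2g = 0.06913 m
Re = 4.02×10^5, ε/D = 2.65×10^-4 → f = 0.01637 (Swamee-Jain)
Major: h_f = f(L/D)·V²/2g = 0.01637·3674·0.06913 = 4.158 m
Minor: ΣK = 2.55; h_m = ΣK·V²/2g = 0.1763 m
Total H_L = 4.158 + 0.1763 = 4.334 m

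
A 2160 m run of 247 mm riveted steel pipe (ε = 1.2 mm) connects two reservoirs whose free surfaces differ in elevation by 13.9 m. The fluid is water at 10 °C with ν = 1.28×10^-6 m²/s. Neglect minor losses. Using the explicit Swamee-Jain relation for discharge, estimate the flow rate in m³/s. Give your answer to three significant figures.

Swamee-Jain (Type II): Q = -0.965·√(gD⁵h_f/L)·ln[ε/(3.7D) + √(3.17ν²L/(gD³h_f))]
√(gD⁵h_f/L) = √(9.81·0.247⁵·13.9/2160) = 0.007618
ε/(3.7D) = 0.00131; √(3.17ν²L/(gD³h_f)) = 7.39×10^-5
Q = -0.965·0.007618·ln(0.001387) = 0.04838 m³/s
Check: V = 1.01 m/s, Re = 1.95×10^5, f = 0.03078, h_f = 14.0 m ≈ 13.9 m ✓

Q ≈ 0.0484 m³/s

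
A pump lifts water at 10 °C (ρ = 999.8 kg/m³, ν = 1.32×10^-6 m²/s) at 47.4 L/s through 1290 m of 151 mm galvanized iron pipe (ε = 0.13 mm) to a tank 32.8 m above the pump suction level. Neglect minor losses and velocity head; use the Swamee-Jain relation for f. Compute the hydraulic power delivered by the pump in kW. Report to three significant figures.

P_hyd ≈ 43.8 kW

V = 4Q/(πD²) = 2.647 m/s; Re = 3.03×10^5; ε/D = 8.61×10^-4; f = 0.02014
h_f = f(L/D)V²/2g = 61.43 m
Total head H = z + h_f = 32.8 + 61.43 = 94.23 m
P_hyd = ρgQH = 999.8·9.81·0.0474·94.23 = 43.81 kW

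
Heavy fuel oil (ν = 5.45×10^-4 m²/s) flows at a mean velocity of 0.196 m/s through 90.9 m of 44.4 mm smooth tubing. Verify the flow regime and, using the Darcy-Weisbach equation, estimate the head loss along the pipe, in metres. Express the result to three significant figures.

Re = VD/ν = 0.196·0.04440/5.45×10^-4 = 16.0 → laminar (Re < 2300)
f = 64/Re = 4.008
h_f = f(L/D)V²/(2g) = 4.008·(90.9/0.04440)·0.196²/(2·9.81) = 16.07 m

h_f ≈ 16.1 m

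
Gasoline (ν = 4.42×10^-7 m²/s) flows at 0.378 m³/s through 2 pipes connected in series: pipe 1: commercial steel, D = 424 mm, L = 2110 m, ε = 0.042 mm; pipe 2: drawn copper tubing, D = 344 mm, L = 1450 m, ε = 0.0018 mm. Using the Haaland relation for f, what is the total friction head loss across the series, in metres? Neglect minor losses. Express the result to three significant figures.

H ≈ 57.8 m

Pipe 1: V = 2.677 m/s, Re = 2.57×10^6, ε/D = 9.91×10^-5, f = 0.01257, h_1 = f(L/D)V²/2g = 22.85 m
Pipe 2: V = 4.067 m/s, Re = 3.17×10^6, ε/D = 5.23×10^-6, f = 0.009835, h_2 = f(L/D)V²/2g = 34.95 m
Series → Q common, losses add: H = Σh = 57.81 m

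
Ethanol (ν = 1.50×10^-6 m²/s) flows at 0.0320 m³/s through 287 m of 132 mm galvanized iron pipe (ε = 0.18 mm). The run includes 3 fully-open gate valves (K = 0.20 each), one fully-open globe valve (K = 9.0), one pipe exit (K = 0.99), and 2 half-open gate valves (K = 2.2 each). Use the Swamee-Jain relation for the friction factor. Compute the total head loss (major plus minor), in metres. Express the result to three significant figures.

H_L ≈ 17.8 m

V = 4Q/(πD²) = 2.338 m/s; V²/2g = 0.2787 m
Re = 2.06×10^5, ε/D = 0.00136 → f = 0.02249 (Swamee-Jain)
Major: h_f = f(L/D)·V²/2g = 0.02249·2174·0.2787 = 13.63 m
Minor: ΣK = 15.0; h_m = ΣK·V²/2g = 4.178 m
Total H_L = 13.63 + 4.178 = 17.81 m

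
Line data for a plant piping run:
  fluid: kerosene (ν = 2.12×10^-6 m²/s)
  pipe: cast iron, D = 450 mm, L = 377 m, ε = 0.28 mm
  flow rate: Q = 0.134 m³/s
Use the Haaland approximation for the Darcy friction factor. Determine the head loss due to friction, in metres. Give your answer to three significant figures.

V = 4Q/(πD²) = 4·0.134/(π·0.450²) = 0.8425 m/s
Re = VD/ν = 0.8425·0.450/2.12×10^-6 = 1.79×10^5 → turbulent
ε/D = 0.28/450 = 6.22×10^-4
Haaland: f = 0.01942
h_f = f(L/D)V²/(2g) = 0.01942·(377/0.450)·0.8425²/(2·9.81) = 0.5888 m

h_f ≈ 0.589 m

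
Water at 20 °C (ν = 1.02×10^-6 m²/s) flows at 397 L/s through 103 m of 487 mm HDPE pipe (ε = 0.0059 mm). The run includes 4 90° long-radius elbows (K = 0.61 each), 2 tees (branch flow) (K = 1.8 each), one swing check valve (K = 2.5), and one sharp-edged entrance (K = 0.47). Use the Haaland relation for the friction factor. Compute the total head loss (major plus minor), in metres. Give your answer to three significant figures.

V = 4Q/(πD²) = 2.131 m/s; V²/2g = 0.2315 m
Re = 1.02×10^6, ε/D = 1.21×10^-5 → f = 0.01178 (Haaland)
Major: h_f = f(L/D)·V²/2g = 0.01178·211.5·0.2315 = 0.5767 m
Minor: ΣK = 9.01; h_m = ΣK·V²/2g = 2.086 m
Total H_L = 0.5767 + 2.086 = 2.663 m

H_L ≈ 2.66 m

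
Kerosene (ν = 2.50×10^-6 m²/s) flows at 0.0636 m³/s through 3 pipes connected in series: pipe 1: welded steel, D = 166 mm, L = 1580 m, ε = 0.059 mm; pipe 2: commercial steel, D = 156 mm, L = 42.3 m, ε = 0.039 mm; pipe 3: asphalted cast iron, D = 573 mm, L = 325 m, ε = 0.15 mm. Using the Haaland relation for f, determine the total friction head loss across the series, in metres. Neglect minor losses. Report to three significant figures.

Pipe 1: V = 2.939 m/s, Re = 1.95×10^5, ε/D = 3.55×10^-4, f = 0.01788, h_1 = f(L/D)V²/2g = 74.92 m
Pipe 2: V = 3.327 m/s, Re = 2.08×10^5, ε/D = 2.50×10^-4, f = 0.01712, h_2 = f(L/D)V²/2g = 2.619 m
Pipe 3: V = 0.2466 m/s, Re = 5.65×10^4, ε/D = 2.62×10^-4, f = 0.02100, h_3 = f(L/D)V²/2g = 0.03694 m
Series → Q common, losses add: H = Σh = 77.58 m

H ≈ 77.6 m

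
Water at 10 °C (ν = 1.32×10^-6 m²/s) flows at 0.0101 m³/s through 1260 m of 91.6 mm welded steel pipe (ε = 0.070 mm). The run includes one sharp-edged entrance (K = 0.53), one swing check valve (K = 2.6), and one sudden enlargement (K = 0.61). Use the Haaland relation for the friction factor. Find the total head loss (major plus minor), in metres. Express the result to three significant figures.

V = 4Q/(πD²) = 1.533 m/s; V²/2g = 0.1197 m
Re = 1.06×10^5, ε/D = 7.64×10^-4 → f = 0.02098 (Haaland)
Major: h_f = f(L/D)·V²/2g = 0.02098·13755·0.1197 = 34.55 m
Minor: ΣK = 3.74; h_m = ΣK·V²/2g = 0.4478 m
Total H_L = 34.55 + 0.4478 = 35.00 m

H_L ≈ 35.0 m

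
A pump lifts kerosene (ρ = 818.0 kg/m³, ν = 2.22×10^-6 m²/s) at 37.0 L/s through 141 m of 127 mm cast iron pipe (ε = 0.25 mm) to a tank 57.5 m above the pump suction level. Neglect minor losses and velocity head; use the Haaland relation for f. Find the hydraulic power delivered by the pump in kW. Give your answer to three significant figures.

V = 4Q/(πD²) = 2.921 m/s; Re = 1.67×10^5; ε/D = 0.00197; f = 0.02431
h_f = f(L/D)V²/2g = 11.74 m
Total head H = z + h_f = 57.5 + 11.74 = 69.24 m
P_hyd = ρgQH = 818.0·9.81·0.0370·69.24 = 20.56 kW

P_hyd ≈ 20.6 kW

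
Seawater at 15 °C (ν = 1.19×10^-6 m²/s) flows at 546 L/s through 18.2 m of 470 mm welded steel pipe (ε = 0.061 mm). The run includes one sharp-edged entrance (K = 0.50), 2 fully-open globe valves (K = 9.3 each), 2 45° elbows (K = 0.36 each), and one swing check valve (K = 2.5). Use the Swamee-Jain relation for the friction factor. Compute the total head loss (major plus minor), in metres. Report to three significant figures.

H_L ≈ 11.5 m

V = 4Q/(πD²) = 3.147 m/s; V²/2g = 0.5048 m
Re = 1.24×10^6, ε/D = 1.30×10^-4 → f = 0.01372 (Swamee-Jain)
Major: h_f = f(L/D)·V²/2g = 0.01372·38.72·0.5048 = 0.2682 m
Minor: ΣK = 22.3; h_m = ΣK·V²/2g = 11.27 m
Total H_L = 0.2682 + 11.27 = 11.54 m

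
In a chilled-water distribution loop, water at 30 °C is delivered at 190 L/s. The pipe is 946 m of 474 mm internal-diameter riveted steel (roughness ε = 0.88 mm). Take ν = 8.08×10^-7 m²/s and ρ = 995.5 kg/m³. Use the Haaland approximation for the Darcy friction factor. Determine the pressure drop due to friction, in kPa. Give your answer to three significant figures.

V = 4Q/(πD²) = 4·0.190/(π·0.474²) = 1.077 m/s
Re = VD/ν = 1.077·0.474/8.08×10^-7 = 6.32×10^5 → turbulent
ε/D = 0.88/474 = 0.00186
Haaland: f = 0.02328
h_f = f(L/D)V²/(2g) = 0.02328·(946/0.474)·1.077²/(2·9.81) = 2.745 m
Δp = ρg·h_f = 995.5·9.81·2.745 = 26.81 kPa

Δp ≈ 26.8 kPa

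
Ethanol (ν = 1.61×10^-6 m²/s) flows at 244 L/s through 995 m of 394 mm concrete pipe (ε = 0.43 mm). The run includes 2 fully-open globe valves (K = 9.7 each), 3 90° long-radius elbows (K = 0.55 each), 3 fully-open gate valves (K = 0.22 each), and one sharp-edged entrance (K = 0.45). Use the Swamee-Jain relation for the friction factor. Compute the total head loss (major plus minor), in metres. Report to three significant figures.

V = 4Q/(πD²) = 2.001 m/s; V²/2g = 0.2041 m
Re = 4.90×10^5, ε/D = 0.00109 → f = 0.02076 (Swamee-Jain)
Major: h_f = f(L/D)·V²/2g = 0.02076·2525·0.2041 = 10.70 m
Minor: ΣK = 22.2; h_m = ΣK·V²/2g = 4.524 m
Total H_L = 10.70 + 4.524 = 15.22 m

H_L ≈ 15.2 m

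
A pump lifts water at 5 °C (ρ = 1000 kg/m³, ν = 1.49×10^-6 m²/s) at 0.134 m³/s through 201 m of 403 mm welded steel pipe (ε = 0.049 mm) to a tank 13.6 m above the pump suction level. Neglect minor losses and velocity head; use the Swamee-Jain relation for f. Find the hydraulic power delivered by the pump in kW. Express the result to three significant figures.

V = 4Q/(πD²) = 1.051 m/s; Re = 2.84×10^5; ε/D = 1.22×10^-4; f = 0.01575
h_f = f(L/D)V²/2g = 0.4419 m
Total head H = z + h_f = 13.6 + 0.4419 = 14.04 m
P_hyd = ρgQH = 1000·9.81·0.134·14.04 = 18.46 kW

P_hyd ≈ 18.5 kW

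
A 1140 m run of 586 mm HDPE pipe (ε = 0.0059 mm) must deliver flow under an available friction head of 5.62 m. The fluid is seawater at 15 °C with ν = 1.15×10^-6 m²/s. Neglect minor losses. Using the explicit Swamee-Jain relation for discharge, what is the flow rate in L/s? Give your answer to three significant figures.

Q ≈ 595 L/s

Swamee-Jain (Type II): Q = -0.965·√(gD⁵h_f/L)·ln[ε/(3.7D) + √(3.17ν²L/(gD³h_f))]
√(gD⁵h_f/L) = √(9.81·0.586⁵·5.62/1140) = 0.05781
ε/(3.7D) = 2.72×10^-6; √(3.17ν²L/(gD³h_f)) = 2.08×10^-5
Q = -0.965·0.05781·ln(2.348×10^-5) = 0.5946 m³/s
Check: V = 2.20 m/s, Re = 1.12×10^6, f = 0.01165, h_f = 5.61 m ≈ 5.62 m ✓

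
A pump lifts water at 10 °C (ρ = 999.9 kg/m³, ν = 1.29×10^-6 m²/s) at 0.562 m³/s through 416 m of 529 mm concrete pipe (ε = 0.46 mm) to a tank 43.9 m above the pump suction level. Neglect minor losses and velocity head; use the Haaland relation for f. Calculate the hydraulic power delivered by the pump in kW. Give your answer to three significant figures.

P_hyd ≈ 270 kW

V = 4Q/(πD²) = 2.557 m/s; Re = 1.05×10^6; ε/D = 8.70×10^-4; f = 0.01930
h_f = f(L/D)V²/2g = 5.059 m
Total head H = z + h_f = 43.9 + 5.059 = 48.96 m
P_hyd = ρgQH = 999.9·9.81·0.562·48.96 = 269.9 kW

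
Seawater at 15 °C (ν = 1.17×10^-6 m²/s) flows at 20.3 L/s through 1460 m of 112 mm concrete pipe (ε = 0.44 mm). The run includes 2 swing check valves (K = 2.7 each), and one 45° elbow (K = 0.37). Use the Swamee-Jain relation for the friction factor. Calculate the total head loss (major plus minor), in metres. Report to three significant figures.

H_L ≈ 83.1 m

V = 4Q/(πD²) = 2.060 m/s; V²/2g = 0.2164 m
Re = 1.97×10^5, ε/D = 0.00393 → f = 0.02901 (Swamee-Jain)
Major: h_f = f(L/D)·V²/2g = 0.02901·13036·0.2164 = 81.84 m
Minor: ΣK = 5.77; h_m = ΣK·V²/2g = 1.249 m
Total H_L = 81.84 + 1.249 = 83.09 m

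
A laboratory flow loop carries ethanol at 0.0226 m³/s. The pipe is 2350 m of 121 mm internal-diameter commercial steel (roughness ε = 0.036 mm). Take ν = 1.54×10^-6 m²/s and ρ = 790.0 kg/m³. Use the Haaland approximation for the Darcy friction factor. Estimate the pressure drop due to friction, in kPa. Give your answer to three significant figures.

V = 4Q/(πD²) = 4·0.0226/(π·0.121²) = 1.965 m/s
Re = VD/ν = 1.965·0.121/1.54×10^-6 = 1.54×10^5 → turbulent
ε/D = 0.036/121 = 2.98×10^-4
Haaland: f = 0.01805
h_f = f(L/D)V²/(2g) = 0.01805·(2350/0.121)·1.965²/(2·9.81) = 69.00 m
Δp = ρg·h_f = 790.0·9.81·69.00 = 534.8 kPa

Δp ≈ 535 kPa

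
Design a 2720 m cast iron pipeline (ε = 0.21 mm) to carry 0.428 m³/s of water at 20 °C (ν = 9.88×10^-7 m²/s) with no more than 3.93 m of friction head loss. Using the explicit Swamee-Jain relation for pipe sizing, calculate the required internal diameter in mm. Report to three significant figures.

D ≈ 710 mm

Swamee-Jain (Type III): D = 0.66·[ε^1.25·(LQ²/(gh_f))^4.75 + ν·Q^9.4·(L/(gh_f))^5.2]^0.04
LQ²/(gh_f) = 12.92; L/(gh_f) = 70.55
Term 1 = ε^1.25·(…)^4.75 = 4.81; Term 2 = ν·Q^9.4·(…)^5.2 = 1.39
D = 0.66·(4.81 + 1.39)^0.04 = 0.7100 m = 710 mm
Check: V = 1.08 m/s, Re = 7.77×10^5, f = 0.01591, h_f = 3.63 m ≈ 3.93 m ✓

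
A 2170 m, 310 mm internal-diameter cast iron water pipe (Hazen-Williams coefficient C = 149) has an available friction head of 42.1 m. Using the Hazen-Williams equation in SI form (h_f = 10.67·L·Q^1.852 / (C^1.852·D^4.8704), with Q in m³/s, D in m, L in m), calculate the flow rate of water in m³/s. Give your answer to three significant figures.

Q ≈ 0.227 m³/s

Rearranging: Q = [h_f·C^1.852·D^4.8704 / (10.67·L)]^(1/1.852)
Q = [42.1·149^1.852·0.310^4.8704 / (10.67·2170)]^0.540 = 0.2269 m³/s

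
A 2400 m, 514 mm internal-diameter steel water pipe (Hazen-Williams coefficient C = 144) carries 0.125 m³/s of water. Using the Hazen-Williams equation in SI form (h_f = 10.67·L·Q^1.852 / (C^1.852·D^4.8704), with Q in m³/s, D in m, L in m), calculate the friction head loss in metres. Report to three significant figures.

h_f = 10.67·2400·0.125^1.852 / (144^1.852·0.514^4.8704) = 1.401 m

h_f ≈ 1.40 m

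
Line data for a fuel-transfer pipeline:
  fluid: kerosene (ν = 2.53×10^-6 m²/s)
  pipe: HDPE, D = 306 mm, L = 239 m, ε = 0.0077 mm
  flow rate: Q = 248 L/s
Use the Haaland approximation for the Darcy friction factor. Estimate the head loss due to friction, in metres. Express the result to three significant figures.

V = 4Q/(πD²) = 4·0.248/(π·0.306²) = 3.372 m/s
Re = VD/ν = 3.372·0.306/2.53×10^-6 = 4.08×10^5 → turbulent
ε/D = 0.0077/306 = 2.52×10^-5
Haaland: f = 0.01381
h_f = f(L/D)V²/(2g) = 0.01381·(239/0.306)·3.372²/(2·9.81) = 6.253 m

h_f ≈ 6.25 m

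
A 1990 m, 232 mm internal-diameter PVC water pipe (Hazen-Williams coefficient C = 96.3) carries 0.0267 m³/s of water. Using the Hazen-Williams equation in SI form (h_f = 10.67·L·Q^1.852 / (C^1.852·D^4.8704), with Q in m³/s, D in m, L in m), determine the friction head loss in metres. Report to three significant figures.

h_f = 10.67·1990·0.0267^1.852 / (96.3^1.852·0.232^4.8704) = 6.754 m

h_f ≈ 6.75 m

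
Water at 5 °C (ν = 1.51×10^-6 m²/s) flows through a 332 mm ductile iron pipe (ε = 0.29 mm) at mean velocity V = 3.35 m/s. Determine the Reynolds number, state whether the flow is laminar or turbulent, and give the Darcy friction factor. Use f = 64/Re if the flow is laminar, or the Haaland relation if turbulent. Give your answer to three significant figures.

Re = VD/ν = 3.350·0.332/1.51×10^-6 = 7.37×10^5
Re > 4000 → turbulent; ε/D = 8.73×10^-4
Haaland: f = 0.01944

Re ≈ 7.37×10^5; turbulent; f ≈ 0.0194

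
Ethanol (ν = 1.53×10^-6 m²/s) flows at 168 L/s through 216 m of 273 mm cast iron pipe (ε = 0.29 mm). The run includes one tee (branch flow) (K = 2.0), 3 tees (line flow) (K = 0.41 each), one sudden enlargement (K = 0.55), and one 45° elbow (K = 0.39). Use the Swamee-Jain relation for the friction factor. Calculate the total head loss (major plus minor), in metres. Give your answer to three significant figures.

H_L ≈ 8.60 m

V = 4Q/(πD²) = 2.870 m/s; V²/2g = 0.4198 m
Re = 5.12×10^5, ε/D = 0.00106 → f = 0.02061 (Swamee-Jain)
Major: h_f = f(L/D)·V²/2g = 0.02061·791.2·0.4198 = 6.846 m
Minor: ΣK = 4.17; h_m = ΣK·V²/2g = 1.751 m
Total H_L = 6.846 + 1.751 = 8.596 m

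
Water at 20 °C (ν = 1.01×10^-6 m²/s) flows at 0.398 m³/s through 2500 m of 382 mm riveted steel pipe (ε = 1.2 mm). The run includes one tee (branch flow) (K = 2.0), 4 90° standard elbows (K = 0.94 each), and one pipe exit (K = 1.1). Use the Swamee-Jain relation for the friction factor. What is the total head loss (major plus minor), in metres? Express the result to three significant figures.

H_L ≈ 111 m

V = 4Q/(πD²) = 3.473 m/s; V²/2g = 0.6147 m
Re = 1.31×10^6, ε/D = 0.00314 → f = 0.02666 (Swamee-Jain)
Major: h_f = f(L/D)·V²/2g = 0.02666·6545·0.6147 = 107.3 m
Minor: ΣK = 6.86; h_m = ΣK·V²/2g = 4.217 m
Total H_L = 107.3 + 4.217 = 111.5 m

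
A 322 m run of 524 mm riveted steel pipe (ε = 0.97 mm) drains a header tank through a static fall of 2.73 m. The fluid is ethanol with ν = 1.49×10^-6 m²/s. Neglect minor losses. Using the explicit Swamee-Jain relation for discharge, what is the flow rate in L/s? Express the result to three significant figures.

Q ≈ 418 L/s

Swamee-Jain (Type II): Q = -0.965·√(gD⁵h_f/L)·ln[ε/(3.7D) + √(3.17ν²L/(gD³h_f))]
√(gD⁵h_f/L) = √(9.81·0.524⁵·2.73/322) = 0.05732
ε/(3.7D) = 5.00×10^-4; √(3.17ν²L/(gD³h_f)) = 2.43×10^-5
Q = -0.965·0.05732·ln(5.246×10^-4) = 0.4178 m³/s
Check: V = 1.94 m/s, Re = 6.81×10^5, f = 0.02333, h_f = 2.74 m ≈ 2.73 m ✓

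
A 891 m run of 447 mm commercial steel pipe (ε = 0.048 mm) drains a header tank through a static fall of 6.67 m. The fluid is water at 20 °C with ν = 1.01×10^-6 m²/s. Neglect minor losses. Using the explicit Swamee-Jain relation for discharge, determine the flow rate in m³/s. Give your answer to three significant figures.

Q ≈ 0.345 m³/s

Swamee-Jain (Type II): Q = -0.965·√(gD⁵h_f/L)·ln[ε/(3.7D) + √(3.17ν²L/(gD³h_f))]
√(gD⁵h_f/L) = √(9.81·0.447⁵·6.67/891) = 0.03620
ε/(3.7D) = 2.90×10^-5; √(3.17ν²L/(gD³h_f)) = 2.22×10^-5
Q = -0.965·0.03620·ln(5.123×10^-5) = 0.3451 m³/s
Check: V = 2.20 m/s, Re = 9.73×10^5, f = 0.01365, h_f = 6.70 m ≈ 6.67 m ✓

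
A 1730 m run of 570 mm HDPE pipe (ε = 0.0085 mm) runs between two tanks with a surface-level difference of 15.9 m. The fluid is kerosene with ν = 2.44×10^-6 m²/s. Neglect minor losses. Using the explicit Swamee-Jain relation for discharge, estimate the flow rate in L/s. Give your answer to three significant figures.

Q ≈ 724 L/s

Swamee-Jain (Type II): Q = -0.965·√(gD⁵h_f/L)·ln[ε/(3.7D) + √(3.17ν²L/(gD³h_f))]
√(gD⁵h_f/L) = √(9.81·0.570⁵·15.9/1730) = 0.07365
ε/(3.7D) = 4.03×10^-6; √(3.17ν²L/(gD³h_f)) = 3.36×10^-5
Q = -0.965·0.07365·ln(3.765×10^-5) = 0.7241 m³/s
Check: V = 2.84 m/s, Re = 6.63×10^5, f = 0.01274, h_f = 15.9 m ≈ 15.9 m ✓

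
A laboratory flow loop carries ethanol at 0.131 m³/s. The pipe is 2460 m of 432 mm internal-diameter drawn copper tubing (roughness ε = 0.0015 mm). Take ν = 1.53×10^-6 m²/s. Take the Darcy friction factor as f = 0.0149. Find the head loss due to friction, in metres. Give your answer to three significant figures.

h_f ≈ 3.45 m

V = 4Q/(πD²) = 4·0.131/(π·0.432²) = 0.8937 m/s
h_f = f(L/D)V²/(2g) = 0.01490·(2460/0.432)·0.8937²/(2·9.81) = 3.454 m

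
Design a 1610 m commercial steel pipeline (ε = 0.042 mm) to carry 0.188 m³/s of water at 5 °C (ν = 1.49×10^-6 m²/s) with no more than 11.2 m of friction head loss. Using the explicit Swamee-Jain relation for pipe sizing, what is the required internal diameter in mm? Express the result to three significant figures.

Swamee-Jain (Type III): D = 0.66·[ε^1.25·(LQ²/(gh_f))^4.75 + ν·Q^9.4·(L/(gh_f))^5.2]^0.04
LQ²/(gh_f) = 0.5179; L/(gh_f) = 14.65
Term 1 = ε^1.25·(…)^4.75 = 1.49×10^-7; Term 2 = ν·Q^9.4·(…)^5.2 = 2.59×10^-7
D = 0.66·(1.49×10^-7 + 2.59×10^-7)^0.04 = 0.3664 m = 366 mm
Check: V = 1.78 m/s, Re = 4.38×10^5, f = 0.01485, h_f = 10.6 m ≈ 11.2 m ✓

D ≈ 366 mm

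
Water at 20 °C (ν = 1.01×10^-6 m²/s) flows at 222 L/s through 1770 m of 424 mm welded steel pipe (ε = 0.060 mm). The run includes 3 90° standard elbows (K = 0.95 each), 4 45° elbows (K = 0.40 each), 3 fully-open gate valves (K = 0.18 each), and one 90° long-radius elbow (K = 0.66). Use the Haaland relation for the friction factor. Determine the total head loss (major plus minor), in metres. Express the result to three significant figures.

V = 4Q/(πD²) = 1.572 m/s; V²/2g = 0.1260 m
Re = 6.60×10^5, ε/D = 1.42×10^-4 → f = 0.01434 (Haaland)
Major: h_f = f(L/D)·V²/2g = 0.01434·4175·0.1260 = 7.543 m
Minor: ΣK = 5.65; h_m = ΣK·V²/2g = 0.7119 m
Total H_L = 7.543 + 0.7119 = 8.255 m

H_L ≈ 8.25 m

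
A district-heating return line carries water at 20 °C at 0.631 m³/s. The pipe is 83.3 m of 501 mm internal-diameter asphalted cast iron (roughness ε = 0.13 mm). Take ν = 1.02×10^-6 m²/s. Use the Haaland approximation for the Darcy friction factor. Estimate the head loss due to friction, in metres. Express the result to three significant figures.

V = 4Q/(πD²) = 4·0.631/(π·0.501²) = 3.201 m/s
Re = VD/ν = 3.201·0.501/1.02×10^-6 = 1.57×10^6 → turbulent
ε/D = 0.13/501 = 2.59×10^-4
Haaland: f = 0.01498
h_f = f(L/D)V²/(2g) = 0.01498·(83.3/0.501)·3.201²/(2·9.81) = 1.300 m

h_f ≈ 1.30 m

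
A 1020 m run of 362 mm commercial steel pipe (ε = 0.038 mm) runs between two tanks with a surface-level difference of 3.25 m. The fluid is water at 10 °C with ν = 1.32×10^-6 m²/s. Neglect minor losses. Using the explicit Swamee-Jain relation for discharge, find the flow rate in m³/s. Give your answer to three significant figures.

Swamee-Jain (Type II): Q = -0.965·√(gD⁵h_f/L)·ln[ε/(3.7D) + √(3.17ν²L/(gD³h_f))]
√(gD⁵h_f/L) = √(9.81·0.362⁵·3.25/1020) = 0.01394
ε/(3.7D) = 2.84×10^-5; √(3.17ν²L/(gD³h_f)) = 6.10×10^-5
Q = -0.965·0.01394·ln(8.940×10^-5) = 0.1254 m³/s
Check: V = 1.22 m/s, Re = 3.34×10^5, f = 0.01526, h_f = 3.25 m ≈ 3.25 m ✓

Q ≈ 0.125 m³/s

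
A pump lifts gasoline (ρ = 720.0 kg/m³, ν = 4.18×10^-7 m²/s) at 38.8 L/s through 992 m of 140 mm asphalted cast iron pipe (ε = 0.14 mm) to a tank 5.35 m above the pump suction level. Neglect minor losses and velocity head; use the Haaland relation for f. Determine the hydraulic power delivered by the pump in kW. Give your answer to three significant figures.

P_hyd ≈ 14.0 kW

V = 4Q/(πD²) = 2.520 m/s; Re = 8.44×10^5; ε/D = 0.00100; f = 0.01999
h_f = f(L/D)V²/2g = 45.86 m
Total head H = z + h_f = 5.35 + 45.86 = 51.21 m
P_hyd = ρgQH = 720.0·9.81·0.0388·51.21 = 14.03 kW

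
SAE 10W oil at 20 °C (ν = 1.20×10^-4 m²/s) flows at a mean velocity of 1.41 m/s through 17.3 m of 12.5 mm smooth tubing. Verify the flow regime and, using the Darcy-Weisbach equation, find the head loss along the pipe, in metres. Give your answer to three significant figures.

h_f ≈ 61.1 m

Re = VD/ν = 1.41·0.01250/1.20×10^-4 = 147 → laminar (Re < 2300)
f = 64/Re = 0.4357
h_f = f(L/D)V²/(2g) = 0.4357·(17.3/0.01250)·1.41²/(2·9.81) = 61.11 m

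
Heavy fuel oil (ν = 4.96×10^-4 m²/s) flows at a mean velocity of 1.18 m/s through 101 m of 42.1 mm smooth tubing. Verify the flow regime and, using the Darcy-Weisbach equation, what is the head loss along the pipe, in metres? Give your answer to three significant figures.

Re = VD/ν = 1.18·0.04210/4.96×10^-4 = 100 → laminar (Re < 2300)
f = 64/Re = 0.6390
h_f = f(L/D)V²/(2g) = 0.6390·(101/0.04210)·1.18²/(2·9.81) = 108.8 m

h_f ≈ 109 m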